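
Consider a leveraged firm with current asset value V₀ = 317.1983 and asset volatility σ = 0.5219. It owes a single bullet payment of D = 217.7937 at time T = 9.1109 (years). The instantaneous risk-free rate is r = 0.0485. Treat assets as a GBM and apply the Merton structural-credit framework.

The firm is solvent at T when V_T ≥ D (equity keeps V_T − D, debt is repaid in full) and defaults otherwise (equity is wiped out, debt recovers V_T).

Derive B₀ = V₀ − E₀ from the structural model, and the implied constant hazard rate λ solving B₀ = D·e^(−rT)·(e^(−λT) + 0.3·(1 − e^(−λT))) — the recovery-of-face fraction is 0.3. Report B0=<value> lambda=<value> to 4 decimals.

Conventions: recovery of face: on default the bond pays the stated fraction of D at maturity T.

B0=85.5196 lambda=0.0891

With assets at 317.1983 and a single debt payment of 217.7937 at 9.1109 years:
d₁ = [ln(V₀/D) + (r + σ²/2)T] / (σ√T)
   = [ln(317.1983/217.7937) + (0.0485 + 0.5·0.5219²)·9.1109] / (0.5219·√9.1109)
   = [0.375979 + 1.682690] / 1.575317 = 1.306829
d₂ = d₁ − σ√T = 1.306829 − 1.575317 = -0.268488
N(d₁) = 0.904365,  N(d₂) = 0.394162,  e^(−rT) = 0.642828
E₀ = V₀·N(d₁) − D·e^(−rT)·N(d₂)
   = 317.1983·0.904365 − 217.7937·0.642828·0.394162 = 231.678749
B₀ = V₀ − E₀ = 317.1983 − 231.678749 = 85.519551
e^(−λT) = (B₀·e^(rT)/D − 0.3)/(1 − 0.3) = (85.5196·1.555627/217.7937 − 0.3)/0.7 = 0.44405380
λ = −ln(0.44405380)/9.1109 = 0.089103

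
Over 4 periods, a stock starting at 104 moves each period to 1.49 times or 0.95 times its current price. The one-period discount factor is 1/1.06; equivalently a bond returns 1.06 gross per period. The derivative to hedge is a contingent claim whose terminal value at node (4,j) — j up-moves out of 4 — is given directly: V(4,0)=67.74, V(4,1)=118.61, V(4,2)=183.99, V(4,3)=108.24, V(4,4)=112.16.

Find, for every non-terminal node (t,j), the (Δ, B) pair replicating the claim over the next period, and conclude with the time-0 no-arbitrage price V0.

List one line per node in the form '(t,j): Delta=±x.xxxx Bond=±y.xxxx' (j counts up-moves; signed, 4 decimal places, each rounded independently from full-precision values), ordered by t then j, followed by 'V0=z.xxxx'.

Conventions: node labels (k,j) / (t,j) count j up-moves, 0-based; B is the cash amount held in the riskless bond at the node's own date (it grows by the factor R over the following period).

(0,0): Delta=0.6510 Bond=17.9903
(1,0): Delta=0.8395 Bond=0.4495
(1,1): Delta=0.1813 Bond=91.8577
(2,0): Delta=1.0019 Bond=-14.7660
(2,1): Delta=0.4347 Bond=60.0607
(2,2): Delta=-0.4504 Bond=243.2113
(3,0): Delta=1.0565 Bond=-20.5222
(3,1): Delta=0.8657 Bond=3.3864
(3,2): Delta=-0.6395 Bond=299.2961
(3,3): Delta=0.0211 Bond=95.6073
V0=85.6951

Under the risk-neutral measure, an up-move has probability p* = (R−d)/(u−d) = 0.2037 and values discount at R = 1.06.
At maturity the claim pays: V(4,0)=67.7400, V(4,1)=118.6100, V(4,2)=183.9900, V(4,3)=108.2400, V(4,4)=112.1600
  t=3,j=0: stock 89.1670 → up 132.8588 (V=118.6100), down 84.7086 (V=67.7400). Price 73.6815; hedge Δ=1.0565, bond B=-20.5222.
  t=3,j=1: stock 139.8514 → up 208.3786 (V=183.9900), down 132.8588 (V=118.6100). Price 124.4605; hedge Δ=0.8657, bond B=3.3864.
  t=3,j=2: stock 219.3459 → up 326.8254 (V=108.2400), down 208.3786 (V=183.9900). Price 159.0183; hedge Δ=-0.6395, bond B=299.2961.
  t=3,j=3: stock 344.0267 → up 512.5998 (V=112.1600), down 326.8254 (V=108.2400). Price 102.8665; hedge Δ=0.0211, bond B=95.6073.
  t=2,j=0: stock 93.8600 → up 139.8514 (V=124.4605), down 89.1670 (V=73.6815). Price 79.2692; hedge Δ=1.0019, bond B=-14.7660.
  t=2,j=1: stock 147.2120 → up 219.3459 (V=159.0183), down 139.8514 (V=124.4605). Price 124.0567; hedge Δ=0.4347, bond B=60.0607.
  t=2,j=2: stock 230.8904 → up 344.0267 (V=102.8665), down 219.3459 (V=159.0183). Price 139.2264; hedge Δ=-0.4504, bond B=243.2113.
  t=1,j=0: stock 98.8000 → up 147.2120 (V=124.0567), down 93.8600 (V=79.2692). Price 83.3892; hedge Δ=0.8395, bond B=0.4495.
  t=1,j=1: stock 154.9600 → up 230.8904 (V=139.2264), down 147.2120 (V=124.0567). Price 119.9498; hedge Δ=0.1813, bond B=91.8577.
  t=0,j=0: stock 104.0000 → up 154.9600 (V=119.9498), down 98.8000 (V=83.3892). Price 85.6951; hedge Δ=0.6510, bond B=17.9903.
Sanity check at the root: Δ(0,0)·S0 + B(0,0) reproduces V0 = 85.6951.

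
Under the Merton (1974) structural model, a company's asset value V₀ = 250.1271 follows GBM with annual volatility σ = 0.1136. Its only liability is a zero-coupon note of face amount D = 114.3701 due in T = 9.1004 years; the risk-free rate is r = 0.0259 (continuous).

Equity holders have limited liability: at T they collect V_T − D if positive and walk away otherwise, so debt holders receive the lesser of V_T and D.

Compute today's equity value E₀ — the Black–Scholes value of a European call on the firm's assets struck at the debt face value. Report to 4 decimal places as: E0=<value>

Apply the equity-as-call identities (strike 114.3701, horizon 9.1004 years):
d₁ = [ln(V₀/D) + (r + σ²/2)T] / (σ√T)
   = [ln(250.1271/114.3701) + (0.0259 + 0.5·0.1136²)·9.1004] / (0.1136·√9.1004)
   = [0.782530 + 0.294421] / 0.342696 = 3.142585
d₂ = d₁ − σ√T = 3.142585 − 0.342696 = 2.799889
N(d₁) = 0.999163,  N(d₂) = 0.997444,  e^(−rT) = 0.790017
E₀ = V₀·N(d₁) − D·e^(−rT)·N(d₂)
   = 250.1271·0.999163 − 114.3701·0.790017·0.997444 = 159.794247

E0=159.7942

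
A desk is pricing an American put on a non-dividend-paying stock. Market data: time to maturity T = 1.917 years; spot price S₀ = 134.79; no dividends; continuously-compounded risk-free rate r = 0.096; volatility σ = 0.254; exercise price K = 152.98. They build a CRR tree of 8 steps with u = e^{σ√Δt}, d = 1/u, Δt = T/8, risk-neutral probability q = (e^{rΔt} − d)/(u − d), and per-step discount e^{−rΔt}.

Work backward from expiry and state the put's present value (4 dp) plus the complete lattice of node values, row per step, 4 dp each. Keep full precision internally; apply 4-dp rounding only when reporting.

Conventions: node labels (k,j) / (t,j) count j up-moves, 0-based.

Δt=0.23963, u=1.13240, d=0.88308, q=0.56229, disc=e^(-rΔt)=0.97726
k=8 terminal: V=max(K-S,0) → 103.1298 89.0559 71.0086 47.8661 18.1900 0.0000 0.0000 0.0000 0.0000
k=7: j=0 S=56.4503 intr=96.5297 cont=93.0507 V=96.5297[EX]; j=1 S=72.3875 intr=80.5925 cont=77.1135 V=80.5925[EX]; j=2 S=92.8242 intr=60.1558 cont=56.6768 V=60.1558[EX]; j=3 S=119.0307 intr=33.9493 cont=30.4703 V=33.9493[EX]; j=4 S=152.6358 intr=0.3442 cont=7.7808 V=7.7808[hold]; j=5 S=195.7285 intr=0.0000 cont=0.0000 V=0.0000[hold]; j=6 S=250.9873 intr=0.0000 cont=0.0000 V=0.0000[hold]; j=7 S=321.8468 intr=0.0000 cont=0.0000 V=0.0000[hold]
k=6: j=0 S=63.9241 intr=89.0559 cont=85.5769 V=89.0559[EX]; j=1 S=81.9714 intr=71.0086 cont=67.5296 V=71.0086[EX]; j=2 S=105.1139 intr=47.8661 cont=44.3871 V=47.8661[EX]; j=3 S=134.7900 intr=18.1900 cont=18.7975 V=18.7975[hold]; j=4 S=172.8444 intr=0.0000 cont=3.3283 V=3.3283[hold]; j=5 S=221.6424 intr=0.0000 cont=0.0000 V=0.0000[hold]; j=6 S=284.2173 intr=0.0000 cont=0.0000 V=0.0000[hold]
k=5: j=0 S=72.3875 intr=80.5925 cont=77.1135 V=80.5925[EX]; j=1 S=92.8242 intr=60.1558 cont=56.6768 V=60.1558[EX]; j=2 S=119.0307 intr=33.9493 cont=30.8042 V=33.9493[EX]; j=3 S=152.6358 intr=0.3442 cont=9.8696 V=9.8696[hold]; j=4 S=195.7285 intr=0.0000 cont=1.4237 V=1.4237[hold]; j=5 S=250.9873 intr=0.0000 cont=0.0000 V=0.0000[hold]
k=4: j=0 S=81.9714 intr=71.0086 cont=67.5296 V=71.0086[EX]; j=1 S=105.1139 intr=47.8661 cont=44.3871 V=47.8661[EX]; j=2 S=134.7900 intr=18.1900 cont=19.9453 V=19.9453[hold]; j=3 S=172.8444 intr=0.0000 cont=5.0040 V=5.0040[hold]; j=4 S=221.6424 intr=0.0000 cont=0.6090 V=0.6090[hold]
k=3: j=0 S=92.8242 intr=60.1558 cont=56.6768 V=60.1558[EX]; j=1 S=119.0307 intr=33.9493 cont=31.4349 V=33.9493[EX]; j=2 S=152.6358 intr=0.3442 cont=11.2814 V=11.2814[hold]; j=3 S=195.7285 intr=0.0000 cont=2.4751 V=2.4751[hold]
k=2: j=0 S=105.1139 intr=47.8661 cont=44.3871 V=47.8661[EX]; j=1 S=134.7900 intr=18.1900 cont=20.7211 V=20.7211[hold]; j=2 S=172.8444 intr=0.0000 cont=6.1857 V=6.1857[hold]
k=1: j=0 S=119.0307 intr=33.9493 cont=31.8612 V=33.9493[EX]; j=1 S=152.6358 intr=0.3442 cont=12.2626 V=12.2626[hold]
k=0: j=0 S=134.7900 intr=18.1900 cont=21.2603 V=21.2603[hold]

price = 21.2603
tree:
21.2603
33.9493 12.2626
47.8661 20.7211 6.1857
60.1558 33.9493 11.2814 2.4751
71.0086 47.8661 19.9453 5.0040 0.6090
80.5925 60.1558 33.9493 9.8696 1.4237 0.0000
89.0559 71.0086 47.8661 18.7975 3.3283 0.0000 0.0000
96.5297 80.5925 60.1558 33.9493 7.7808 0.0000 0.0000 0.0000
103.1298 89.0559 71.0086 47.8661 18.1900 0.0000 0.0000 0.0000 0.0000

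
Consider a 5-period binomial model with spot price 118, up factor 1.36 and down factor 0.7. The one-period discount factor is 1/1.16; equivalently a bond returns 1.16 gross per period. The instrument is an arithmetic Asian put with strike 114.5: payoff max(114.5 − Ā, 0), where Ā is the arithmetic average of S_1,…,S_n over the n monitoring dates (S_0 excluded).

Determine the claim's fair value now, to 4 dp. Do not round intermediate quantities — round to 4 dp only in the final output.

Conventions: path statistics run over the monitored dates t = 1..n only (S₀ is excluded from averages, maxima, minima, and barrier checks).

Under the martingale measure an up-move has probability p* = 0.6970; value the claim as the probability-weighted average of per-path payoffs, discounted 5 periods at R = 1.16.
Enumerate all 2^5 = 32 price paths (U = up ×1.36, D = down ×0.7); each path with k up-moves has probability p*^k·(1−p*)^(5−k).
DDDDD: Ā=45.8116, payoff=68.6884, prob=0.002555
UDDDD: Ā=89.0054, payoff=25.4946, prob=0.005877
DUDDD: Ā=73.4294, payoff=41.0706, prob=0.005877
UUDDD: Ā=142.6629, payoff=0.0000, prob=0.013517
DDUDD: Ā=62.5262, payoff=51.9738, prob=0.005877
UDUDD: Ā=121.4795, payoff=0.0000, prob=0.013517
DUUDD: Ā=105.9035, payoff=8.5965, prob=0.013517
UUUDD: Ā=205.7554, payoff=0.0000, prob=0.031090
DDDUD: Ā=54.8940, payoff=59.6060, prob=0.005877
UDDUD: Ā=106.6512, payoff=7.8488, prob=0.013517
DUDUD: Ā=91.0752, payoff=23.4248, prob=0.013517
UUDUD: Ā=176.9460, payoff=0.0000, prob=0.031090
DDUUD: Ā=80.1720, payoff=34.3280, prob=0.013517
UDUUD: Ā=155.7627, payoff=0.0000, prob=0.031090
DUUUD: Ā=140.1867, payoff=0.0000, prob=0.031090
UUUUD: Ā=272.3627, payoff=0.0000, prob=0.071506
DDDDU: Ā=49.5514, payoff=64.9486, prob=0.005877
UDDDU: Ā=96.2713, payoff=18.2287, prob=0.013517
DUDDU: Ā=80.6953, payoff=33.8047, prob=0.013517
UUDDU: Ā=156.7795, payoff=0.0000, prob=0.031090
DDUDU: Ā=69.7921, payoff=44.7079, prob=0.013517
UDUDU: Ā=135.5961, payoff=0.0000, prob=0.031090
DUUDU: Ā=120.0201, payoff=0.0000, prob=0.031090
UUUDU: Ā=233.1819, payoff=0.0000, prob=0.071506
DDDUU: Ā=62.1599, payoff=52.3401, prob=0.013517
UDDUU: Ā=120.7677, payoff=0.0000, prob=0.031090
DUDUU: Ā=105.1917, payoff=9.3083, prob=0.031090
UUDUU: Ā=204.3725, payoff=0.0000, prob=0.071506
DDUUU: Ā=94.2885, payoff=20.2115, prob=0.031090
UDUUU: Ā=183.1892, payoff=0.0000, prob=0.071506
DUUUU: Ā=167.6132, payoff=0.0000, prob=0.071506
UUUUU: Ā=325.6485, payoff=0.0000, prob=0.164463
Price = Σ prob·payoff / R^5 = 5.540047 / 2.100342 = 2.6377

price = 2.6377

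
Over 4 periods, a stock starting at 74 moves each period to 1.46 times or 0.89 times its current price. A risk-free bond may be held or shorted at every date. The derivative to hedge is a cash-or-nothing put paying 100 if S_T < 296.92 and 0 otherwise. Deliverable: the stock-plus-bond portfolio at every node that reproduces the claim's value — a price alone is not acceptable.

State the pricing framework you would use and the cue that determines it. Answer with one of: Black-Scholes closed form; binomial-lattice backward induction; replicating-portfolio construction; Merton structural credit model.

framework: replicating-portfolio construction

Key observation: the deliverable is the dynamic trading strategy on the 4-step tree (spot 74, moves 1.46 and 0.89), so the valuation must go through the node-by-node replicating-portfolio solve.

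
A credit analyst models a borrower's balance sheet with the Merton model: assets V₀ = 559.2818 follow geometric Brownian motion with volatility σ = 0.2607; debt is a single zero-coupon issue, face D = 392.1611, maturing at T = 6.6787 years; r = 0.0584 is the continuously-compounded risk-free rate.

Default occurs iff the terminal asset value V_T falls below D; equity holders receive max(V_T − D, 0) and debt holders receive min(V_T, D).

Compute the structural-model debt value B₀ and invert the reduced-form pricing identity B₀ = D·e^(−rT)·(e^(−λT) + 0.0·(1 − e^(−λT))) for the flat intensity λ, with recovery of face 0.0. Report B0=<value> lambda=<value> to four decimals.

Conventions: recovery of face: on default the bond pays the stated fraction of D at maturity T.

B0=248.5365 lambda=0.0099

With assets at 559.2818 and a single debt payment of 392.1611 at 6.6787 years:
d₁ = [ln(V₀/D) + (r + σ²/2)T] / (σ√T)
   = [ln(559.2818/392.1611) + (0.0584 + 0.5·0.2607²)·6.6787] / (0.2607·√6.6787)
   = [0.354981 + 0.616993] / 0.673732 = 1.442672
d₂ = d₁ − σ√T = 1.442672 − 0.673732 = 0.768940
N(d₁) = 0.925444,  N(d₂) = 0.779036,  e^(−rT) = 0.677032
E₀ = V₀·N(d₁) − D·e^(−rT)·N(d₂)
   = 559.2818·0.925444 − 392.1611·0.677032·0.779036 = 310.745271
B₀ = V₀ − E₀ = 559.2818 − 310.745271 = 248.536529
e^(−λT) = (B₀·e^(rT)/D − 0)/(1 − 0) = (248.5365·1.477034/392.1611 − 0)/1 = 0.93608693
λ = −ln(0.93608693)/6.6787 = 0.009889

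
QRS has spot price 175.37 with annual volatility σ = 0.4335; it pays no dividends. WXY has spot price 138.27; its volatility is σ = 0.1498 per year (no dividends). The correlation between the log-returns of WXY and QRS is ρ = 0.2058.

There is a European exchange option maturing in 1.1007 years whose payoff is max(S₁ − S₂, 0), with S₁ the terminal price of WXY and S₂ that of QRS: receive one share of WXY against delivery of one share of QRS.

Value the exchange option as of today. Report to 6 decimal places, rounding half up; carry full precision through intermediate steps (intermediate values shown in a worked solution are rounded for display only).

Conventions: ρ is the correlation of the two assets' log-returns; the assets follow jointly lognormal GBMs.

σ_eff = √(σ₁² + σ₂² − 2ρσ₁σ₂) = √(0.1498² + 0.4335² − 2·0.2058·0.1498·0.4335) = 0.428525
d₁ = (ln(S₁/S₂) + (q₂ − q₁ + σ_eff²/2)T) / (σ_eff√T) = (ln(138.27/175.37) + (0.0 − 0.0 + 0.091817)·1.1007) / 0.449584 = -0.303896
d₂ = d₁ − σ_eff√T = -0.303896 − 0.449584 = -0.753480
N(d₁) = 0.380603,  N(d₂) = 0.225581
V = S₁·e^{−q₁T}·N(d₁) − S₂·e^{−q₂T}·N(d₂) = 52.626030 − 39.560084 = 13.065946
Key observation: no risk-free rate is needed — with the second asset as numeraire the exchange option is a call on the ratio S₁/S₂, and r cancels out of the value.

exchange price = 13.065946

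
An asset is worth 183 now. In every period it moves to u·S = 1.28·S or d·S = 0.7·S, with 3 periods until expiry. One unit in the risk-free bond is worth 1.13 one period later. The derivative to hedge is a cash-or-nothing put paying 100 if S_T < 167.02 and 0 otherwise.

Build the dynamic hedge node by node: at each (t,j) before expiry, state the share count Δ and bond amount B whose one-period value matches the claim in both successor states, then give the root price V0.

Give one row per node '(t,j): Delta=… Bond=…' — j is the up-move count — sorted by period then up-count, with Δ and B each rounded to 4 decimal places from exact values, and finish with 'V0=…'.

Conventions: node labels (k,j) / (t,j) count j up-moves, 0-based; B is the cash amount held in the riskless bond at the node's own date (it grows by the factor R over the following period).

Under the risk-neutral measure, an up-move has probability p* = (R−d)/(u−d) = 0.7414 and values discount at R = 1.13.
Terminal payoffs: V(3,0)=100.0000, V(3,1)=100.0000, V(3,2)=0.0000, V(3,3)=0.0000
Node (2,0) S=89.6700: V=(p*·100.0000+(1−p*)·100.0000)/1.13=88.4956; Δ=(100.0000−100.0000)/(114.7776−62.7690)=0.0000; B=V−Δ·S=88.4956
Node (2,1) S=163.9680: V=(p*·0.0000+(1−p*)·100.0000)/1.13=22.8868; Δ=(0.0000−100.0000)/(209.8790−114.7776)=-1.0515; B=V−Δ·S=195.3006
Node (2,2) S=299.8272: V=(p*·0.0000+(1−p*)·0.0000)/1.13=0.0000; Δ=(0.0000−0.0000)/(383.7788−209.8790)=0.0000; B=V−Δ·S=0.0000
Node (1,0) S=128.1000: V=(p*·22.8868+(1−p*)·88.4956)/1.13=35.2695; Δ=(22.8868−88.4956)/(163.9680−89.6700)=-0.8830; B=V−Δ·S=148.3881
Node (1,1) S=234.2400: V=(p*·0.0000+(1−p*)·22.8868)/1.13=5.2381; Δ=(0.0000−22.8868)/(299.8272−163.9680)=-0.1685; B=V−Δ·S=44.6980
Node (0,0) S=183.0000: V=(p*·5.2381+(1−p*)·35.2695)/1.13=11.5087; Δ=(5.2381−35.2695)/(234.2400−128.1000)=-0.2829; B=V−Δ·S=63.2871
Check: Δ(0,0)·S0 + B(0,0) = 11.5087 = V0.

(0,0): Delta=-0.2829 Bond=63.2871
(1,0): Delta=-0.8830 Bond=148.3881
(1,1): Delta=-0.1685 Bond=44.6980
(2,0): Delta=0.0000 Bond=88.4956
(2,1): Delta=-1.0515 Bond=195.3006
(2,2): Delta=0.0000 Bond=0.0000
V0=11.5087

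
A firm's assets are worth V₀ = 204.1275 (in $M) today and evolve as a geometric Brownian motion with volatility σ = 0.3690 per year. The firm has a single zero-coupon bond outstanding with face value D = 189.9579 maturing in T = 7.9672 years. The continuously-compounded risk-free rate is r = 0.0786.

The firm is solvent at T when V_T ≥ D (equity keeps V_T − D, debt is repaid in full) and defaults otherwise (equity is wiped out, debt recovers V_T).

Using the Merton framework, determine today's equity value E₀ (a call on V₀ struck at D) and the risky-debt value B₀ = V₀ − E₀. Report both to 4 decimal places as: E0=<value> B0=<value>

E0=123.4710 B0=80.6565

Equity is a call on the firm's assets struck at D = 189.9579:
d₁ = [ln(V₀/D) + (r + σ²/2)T] / (σ√T)
   = [ln(204.1275/189.9579) + (0.0786 + 0.5·0.3690²)·7.9672] / (0.3690·√7.9672)
   = [0.071942 + 1.168633] / 1.041548 = 1.191088
d₂ = d₁ − σ√T = 1.191088 − 1.041548 = 0.149540
N(d₁) = 0.883190,  N(d₂) = 0.559436,  e^(−rT) = 0.534608
E₀ = V₀·N(d₁) − D·e^(−rT)·N(d₂)
   = 204.1275·0.883190 − 189.9579·0.534608·0.559436 = 123.471048
B₀ = V₀ − E₀ = 204.1275 − 123.471048 = 80.656452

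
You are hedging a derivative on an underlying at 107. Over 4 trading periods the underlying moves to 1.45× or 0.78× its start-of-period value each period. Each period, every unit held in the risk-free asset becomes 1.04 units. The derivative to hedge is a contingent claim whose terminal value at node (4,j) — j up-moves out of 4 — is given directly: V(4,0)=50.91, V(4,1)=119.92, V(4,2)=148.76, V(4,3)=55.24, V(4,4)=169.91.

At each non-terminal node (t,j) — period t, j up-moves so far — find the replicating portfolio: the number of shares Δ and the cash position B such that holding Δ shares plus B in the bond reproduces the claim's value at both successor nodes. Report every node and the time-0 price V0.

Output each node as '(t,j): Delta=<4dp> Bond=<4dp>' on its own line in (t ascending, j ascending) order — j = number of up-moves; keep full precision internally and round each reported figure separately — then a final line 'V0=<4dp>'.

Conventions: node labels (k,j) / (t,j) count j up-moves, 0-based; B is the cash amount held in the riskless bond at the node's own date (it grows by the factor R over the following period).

(0,0): Delta=0.1145 Bond=83.3860
(1,0): Delta=0.4209 Bond=61.1497
(1,1): Delta=-0.1454 Bond=127.0460
(2,0): Delta=1.1777 Bond=14.3284
(2,1): Delta=-0.2211 Bond=141.2864
(2,2): Delta=-0.0812 Bond=117.6854
(3,0): Delta=2.0285 Bond=-28.2981
(3,1): Delta=0.4560 Bond=83.0241
(3,2): Delta=-0.7955 Bond=247.7250
(3,3): Delta=0.5247 Bond=-75.2466
V0=95.6376

Arbitrage-free pricing uses the up-move probability p* = (R−d)/(u−d) = 0.3881, discounting each step at R = 1.04.
At maturity the claim pays: V(4,0)=50.9100, V(4,1)=119.9200, V(4,2)=148.7600, V(4,3)=55.2400, V(4,4)=169.9100
  t=3,j=0: stock 50.7771 → up 73.6267 (V=119.9200), down 39.6061 (V=50.9100). Price 74.7019; hedge Δ=2.0285, bond B=-28.2981.
  t=3,j=1: stock 94.3933 → up 136.8702 (V=148.7600), down 73.6267 (V=119.9200). Price 126.0689; hedge Δ=0.4560, bond B=83.0241.
  t=3,j=2: stock 175.4746 → up 254.4382 (V=55.2400), down 136.8702 (V=148.7600). Price 108.1429; hedge Δ=-0.7955, bond B=247.7250.
  t=3,j=3: stock 326.2029 → up 472.9942 (V=169.9100), down 254.4382 (V=55.2400). Price 95.9027; hedge Δ=0.5247, bond B=-75.2466.
  t=2,j=0: stock 65.0988 → up 94.3933 (V=126.0689), down 50.7771 (V=74.7019). Price 90.9955; hedge Δ=1.1777, bond B=14.3284.
  t=2,j=1: stock 121.0170 → up 175.4746 (V=108.1429), down 94.3933 (V=126.0689). Price 114.5313; hedge Δ=-0.2211, bond B=141.2864.
  t=2,j=2: stock 224.9675 → up 326.2029 (V=95.9027), down 175.4746 (V=108.1429). Price 99.4163; hedge Δ=-0.0812, bond B=117.6854.
  t=1,j=0: stock 83.4600 → up 121.0170 (V=114.5313), down 65.0988 (V=90.9955). Price 96.2777; hedge Δ=0.4209, bond B=61.1497.
  t=1,j=1: stock 155.1500 → up 224.9675 (V=99.4163), down 121.0170 (V=114.5313). Price 104.4863; hedge Δ=-0.1454, bond B=127.0460.
  t=0,j=0: stock 107.0000 → up 155.1500 (V=104.4863), down 83.4600 (V=96.2777). Price 95.6376; hedge Δ=0.1145, bond B=83.3860.
Check: Δ(0,0)·S0 + B(0,0) = 95.6376 = V0.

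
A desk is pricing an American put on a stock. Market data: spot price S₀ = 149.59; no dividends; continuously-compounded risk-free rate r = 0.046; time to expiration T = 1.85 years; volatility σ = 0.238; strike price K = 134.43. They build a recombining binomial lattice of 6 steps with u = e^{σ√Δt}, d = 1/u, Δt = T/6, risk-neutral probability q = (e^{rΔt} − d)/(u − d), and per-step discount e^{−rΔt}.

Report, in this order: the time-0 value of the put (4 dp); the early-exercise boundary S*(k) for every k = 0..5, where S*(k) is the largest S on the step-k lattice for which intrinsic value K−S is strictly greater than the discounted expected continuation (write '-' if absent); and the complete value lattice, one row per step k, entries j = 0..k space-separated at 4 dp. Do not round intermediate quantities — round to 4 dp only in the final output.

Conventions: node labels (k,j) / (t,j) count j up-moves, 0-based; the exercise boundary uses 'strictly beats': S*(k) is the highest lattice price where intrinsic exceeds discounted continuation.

price = 8.4694
boundary = - - - 100.6279 88.1706 100.6279
tree:
8.4694
13.9230 3.6856
22.1449 6.7426 0.9750
33.8021 12.0302 2.0641 0.0000
46.2594 20.7176 4.3698 0.0000 0.0000
57.1745 33.8021 9.2510 0.0000 0.0000 0.0000
66.7384 46.2594 19.5847 0.0000 0.0000 0.0000 0.0000

Δt=0.30833, u=1.14129, d=0.87620, q=0.52090, disc=e^(-rΔt)=0.98592
k=6 terminal: V=max(K-S,0) → 66.7384 46.2594 19.5847 0.0000 0.0000 0.0000 0.0000
k=5: j=0 S=77.2555 intr=57.1745 cont=55.2813 V=57.1745[EX]; j=1 S=100.6279 intr=33.8021 cont=31.9089 V=33.8021[EX]; j=2 S=131.0714 intr=3.3586 cont=9.2510 V=9.2510[hold]; j=3 S=170.7250 intr=0.0000 cont=0.0000 V=0.0000[hold]; j=4 S=222.3753 intr=0.0000 cont=0.0000 V=0.0000[hold]; j=5 S=289.6516 intr=0.0000 cont=0.0000 V=0.0000[hold]  S*(5)=100.6279
k=4: j=0 S=88.1706 intr=46.2594 cont=44.3662 V=46.2594[EX]; j=1 S=114.8453 intr=19.5847 cont=20.7176 V=20.7176[hold]; j=2 S=149.5900 intr=0.0000 cont=4.3698 V=4.3698[hold]; j=3 S=194.8462 intr=0.0000 cont=0.0000 V=0.0000[hold]; j=4 S=253.7939 intr=0.0000 cont=0.0000 V=0.0000[hold]  S*(4)=88.1706
k=3: j=0 S=100.6279 intr=33.8021 cont=32.4907 V=33.8021[EX]; j=1 S=131.0714 intr=3.3586 cont=12.0302 V=12.0302[hold]; j=2 S=170.7250 intr=0.0000 cont=2.0641 V=2.0641[hold]; j=3 S=222.3753 intr=0.0000 cont=0.0000 V=0.0000[hold]  S*(3)=100.6279
k=2: j=0 S=114.8453 intr=19.5847 cont=22.1449 V=22.1449[hold]; j=1 S=149.5900 intr=0.0000 cont=6.7426 V=6.7426[hold]; j=2 S=194.8462 intr=0.0000 cont=0.9750 V=0.9750[hold]  S*(2)=-
k=1: j=0 S=131.0714 intr=3.3586 cont=13.9230 V=13.9230[hold]; j=1 S=170.7250 intr=0.0000 cont=3.6856 V=3.6856[hold]  S*(1)=-
k=0: j=0 S=149.5900 intr=0.0000 cont=8.4694 V=8.4694[hold]  S*(0)=-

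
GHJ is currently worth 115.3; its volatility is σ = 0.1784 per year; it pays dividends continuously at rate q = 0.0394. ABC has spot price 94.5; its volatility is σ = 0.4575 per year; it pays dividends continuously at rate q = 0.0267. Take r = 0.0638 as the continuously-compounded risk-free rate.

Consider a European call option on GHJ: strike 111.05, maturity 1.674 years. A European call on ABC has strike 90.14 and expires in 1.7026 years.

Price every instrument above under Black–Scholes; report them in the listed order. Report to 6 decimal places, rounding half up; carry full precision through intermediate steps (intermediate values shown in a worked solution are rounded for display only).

[GHJ call K=111.05]
σ√T = 0.1784·√1.674 = 0.230820
d₁ = (ln(S/K) + (r−q+σ²/2)T) / (σ√T) = (ln(115.3/111.05) + (0.0638−0.0394+0.1784²/2)·1.674) / 0.230820 = (0.037557 + 0.067484) / 0.230820 = 0.455080
d₂ = d₁ − σ√T = 0.455080 − 0.230820 = 0.224260
e^{−rT} = 0.898704
e^{−qT} = 0.936172
N(d₁) = 0.675474,  N(d₂) = 0.588723
price = S·e^{−qT}·N(d₁) − K·e^{−rT}·N(d₂) = 72.911132 − 58.755171 = 14.155961
[ABC call K=90.14]
σ√T = 0.4575·√1.7026 = 0.596963
d₁ = (ln(S/K) + (r−q+σ²/2)T) / (σ√T) = (ln(94.5/90.14) + (0.0638−0.0267+0.4575²/2)·1.7026) / 0.596963 = (0.047236 + 0.241349) / 0.596963 = 0.483421
d₂ = d₁ − σ√T = 0.483421 − 0.596963 = -0.113542
e^{−rT} = 0.897066
e^{−qT} = 0.955558
N(d₁) = 0.685602,  N(d₂) = 0.454801
price = S·e^{−qT}·N(d₁) − K·e^{−rT}·N(d₂) = 61.910018 − 36.775870 = 25.134148

price(GHJ call K=111.05) = 14.155961
price(ABC call K=90.14) = 25.134148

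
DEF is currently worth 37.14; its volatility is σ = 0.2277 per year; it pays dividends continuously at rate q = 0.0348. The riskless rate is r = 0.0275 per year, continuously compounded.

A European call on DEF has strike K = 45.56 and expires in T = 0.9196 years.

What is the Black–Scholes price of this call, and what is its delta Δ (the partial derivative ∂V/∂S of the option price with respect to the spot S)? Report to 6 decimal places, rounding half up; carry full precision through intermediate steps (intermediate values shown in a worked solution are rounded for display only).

σ√T = 0.2277·√0.9196 = 0.218355
d₁ = (ln(S/K) + (r−q+σ²/2)T) / (σ√T) = (ln(37.14/45.56) + (0.0275−0.0348+0.2277²/2)·0.9196) / 0.218355 = (-0.204336 + 0.017126) / 0.218355 = -0.857363
d₂ = d₁ − σ√T = -0.857363 − 0.218355 = -1.075718
e^{−rT} = 0.975028
e^{−qT} = 0.968505
N(d₁) = 0.195622,  N(d₂) = 0.141027
Call price V = S·e^{−qT}·N(d₁) − K·e^{−rT}·N(d₂) = 7.036577 − 6.264728 = 0.771849
Δ = e^{−qT}·N(d₁) = 0.189461

price = 0.771849
Δ = 0.189461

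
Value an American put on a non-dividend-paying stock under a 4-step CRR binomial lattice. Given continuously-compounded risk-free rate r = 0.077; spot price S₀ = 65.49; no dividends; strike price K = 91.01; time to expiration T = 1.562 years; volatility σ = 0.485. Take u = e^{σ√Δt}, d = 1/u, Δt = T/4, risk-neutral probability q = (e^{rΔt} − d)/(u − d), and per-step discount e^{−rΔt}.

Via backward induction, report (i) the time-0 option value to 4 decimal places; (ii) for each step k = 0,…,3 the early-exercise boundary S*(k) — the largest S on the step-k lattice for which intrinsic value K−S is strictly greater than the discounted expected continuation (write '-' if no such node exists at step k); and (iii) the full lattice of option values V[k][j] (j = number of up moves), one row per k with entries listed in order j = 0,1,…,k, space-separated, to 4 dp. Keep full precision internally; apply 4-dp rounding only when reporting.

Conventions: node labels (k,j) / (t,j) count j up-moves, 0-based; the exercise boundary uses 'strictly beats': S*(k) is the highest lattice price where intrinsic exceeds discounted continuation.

price = 29.6693
boundary = - 48.3672 35.7212 48.3672
tree:
29.6693
42.6428 17.2048
55.2888 27.7410 6.6385
64.6284 42.6428 13.0160 0.0000
71.5260 55.2888 25.5200 0.0000 0.0000

Δt=0.39050  u=1.35402  d=0.73854  q=0.47440  discount=0.97038
step 4 (expiry): payoffs max(K−S,0) = 71.5260 55.2888 25.5200 0.0000 0.0000
step 3: (k=3,j=0): S=26.3816, K−S=64.6284, hold=61.9326 ⇒ V=64.6284 exercise | (k=3,j=1): S=48.3672, K−S=42.6428, hold=39.9470 ⇒ V=42.6428 exercise | (k=3,j=2): S=88.6746, K−S=2.3354, hold=13.0160 ⇒ V=13.0160 continue | (k=3,j=3): S=162.5730, K−S=0.0000, hold=0.0000 ⇒ V=0.0000 continue  boundary S*=48.3672
step 2: (k=2,j=0): S=35.7212, K−S=55.2888, hold=52.5930 ⇒ V=55.2888 exercise | (k=2,j=1): S=65.4900, K−S=25.5200, hold=27.7410 ⇒ V=27.7410 continue | (k=2,j=2): S=120.0671, K−S=0.0000, hold=6.6385 ⇒ V=6.6385 continue  boundary S*=35.7212
step 1: (k=1,j=0): S=48.3672, K−S=42.6428, hold=40.9695 ⇒ V=42.6428 exercise | (k=1,j=1): S=88.6746, K−S=2.3354, hold=17.2048 ⇒ V=17.2048 continue  boundary S*=48.3672
step 0: (k=0,j=0): S=65.4900, K−S=25.5200, hold=29.6693 ⇒ V=29.6693 continue  boundary S*=-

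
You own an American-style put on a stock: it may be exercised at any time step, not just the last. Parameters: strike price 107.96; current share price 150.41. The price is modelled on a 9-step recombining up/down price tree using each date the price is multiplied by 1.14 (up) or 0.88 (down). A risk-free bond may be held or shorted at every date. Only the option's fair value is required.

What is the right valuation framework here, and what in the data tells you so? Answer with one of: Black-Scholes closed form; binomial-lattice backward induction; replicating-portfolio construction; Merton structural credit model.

framework: binomial-lattice backward induction

Key observation: the put (strike 107.96 on spot 150.41) is American-style on a 9-step discrete price model, so the early-exercise decision at every node requires stepwise backward valuation — a closed form cannot price the exercise right.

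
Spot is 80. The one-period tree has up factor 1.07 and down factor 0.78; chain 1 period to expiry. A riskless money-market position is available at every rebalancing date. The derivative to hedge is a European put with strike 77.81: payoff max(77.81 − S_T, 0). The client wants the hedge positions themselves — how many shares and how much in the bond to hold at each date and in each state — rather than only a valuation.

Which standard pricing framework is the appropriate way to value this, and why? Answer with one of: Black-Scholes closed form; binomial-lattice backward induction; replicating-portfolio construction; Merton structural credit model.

Key observation: what is demanded is not a single number but the (Δ, B) position at each node of the 1.07/0.78 tree starting at 80; constructing those positions is the replicating-portfolio method.

framework: replicating-portfolio construction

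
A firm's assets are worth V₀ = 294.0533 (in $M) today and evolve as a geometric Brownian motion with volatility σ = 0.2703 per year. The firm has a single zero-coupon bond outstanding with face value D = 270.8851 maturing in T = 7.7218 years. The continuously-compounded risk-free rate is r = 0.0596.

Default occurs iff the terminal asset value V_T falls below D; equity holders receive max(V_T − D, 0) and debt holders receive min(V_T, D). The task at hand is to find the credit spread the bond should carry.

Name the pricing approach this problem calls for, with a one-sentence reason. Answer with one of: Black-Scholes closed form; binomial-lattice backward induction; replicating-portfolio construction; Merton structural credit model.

framework: Merton structural credit model

Key observation: a levered firm with one bullet debt due at 7.7218 years is the canonical structural-credit setup: equity is a call on the firm's assets struck at the face value.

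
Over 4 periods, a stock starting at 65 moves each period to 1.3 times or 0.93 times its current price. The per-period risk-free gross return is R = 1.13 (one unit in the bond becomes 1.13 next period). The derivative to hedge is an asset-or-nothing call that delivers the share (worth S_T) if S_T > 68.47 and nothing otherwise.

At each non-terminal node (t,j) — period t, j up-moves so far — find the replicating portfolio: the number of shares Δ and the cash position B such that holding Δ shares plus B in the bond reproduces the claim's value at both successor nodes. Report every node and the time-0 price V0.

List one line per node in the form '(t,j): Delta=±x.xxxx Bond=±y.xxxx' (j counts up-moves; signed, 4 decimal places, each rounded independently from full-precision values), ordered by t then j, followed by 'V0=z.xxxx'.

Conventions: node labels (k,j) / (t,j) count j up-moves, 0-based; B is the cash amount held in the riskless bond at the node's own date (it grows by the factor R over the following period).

Since d<R<u, set p* = (R−d)/(u−d) = 0.5405; price each node as the discounted p*-expectation of its children.
At maturity the claim pays: V(4,0)=0.0000, V(4,1)=0.0000, V(4,2)=95.0093, V(4,3)=132.8087, V(4,4)=185.6465
(3,0): S=52.2832. Δ = (V_up−V_dn)/(S_up−S_dn) = (0.0000−0.0000)/(67.9682−48.6234) = 0.0000. V = [p*·0.0000 + (1−p*)·0.0000]/1.13 = 0.0000. B = V − Δ·S = 0.0000.
(3,1): S=73.0841. Δ = (V_up−V_dn)/(S_up−S_dn) = (95.0093−0.0000)/(95.0093−67.9682) = 3.5135. V = [p*·95.0093 + (1−p*)·0.0000]/1.13 = 45.4481. B = V − Δ·S = -211.3337.
(3,2): S=102.1605. Δ = (V_up−V_dn)/(S_up−S_dn) = (132.8087−95.0093)/(132.8087−95.0093) = 1.0000. V = [p*·132.8087 + (1−p*)·95.0093]/1.13 = 102.1605. B = V − Δ·S = 0.0000.
(3,3): S=142.8050. Δ = (V_up−V_dn)/(S_up−S_dn) = (185.6465−132.8087)/(185.6465−132.8087) = 1.0000. V = [p*·185.6465 + (1−p*)·132.8087]/1.13 = 142.8050. B = V − Δ·S = 0.0000.
(2,0): S=56.2185. Δ = (V_up−V_dn)/(S_up−S_dn) = (45.4481−0.0000)/(73.0841−52.2832) = 2.1849. V = [p*·45.4481 + (1−p*)·0.0000]/1.13 = 21.7403. B = V − Δ·S = -101.0924.
(2,1): S=78.5850. Δ = (V_up−V_dn)/(S_up−S_dn) = (102.1605−45.4481)/(102.1605−73.0841) = 1.9505. V = [p*·102.1605 + (1−p*)·45.4481]/1.13 = 67.3482. B = V − Δ·S = -85.9286.
(2,2): S=109.8500. Δ = (V_up−V_dn)/(S_up−S_dn) = (142.8050−102.1605)/(142.8050−102.1605) = 1.0000. V = [p*·142.8050 + (1−p*)·102.1605]/1.13 = 109.8500. B = V − Δ·S = 0.0000.
(1,0): S=60.4500. Δ = (V_up−V_dn)/(S_up−S_dn) = (67.3482−21.7403)/(78.5850−56.2185) = 2.0391. V = [p*·67.3482 + (1−p*)·21.7403]/1.13 = 41.0559. B = V − Δ·S = -82.2086.
(1,1): S=84.5000. Δ = (V_up−V_dn)/(S_up−S_dn) = (109.8500−67.3482)/(109.8500−78.5850) = 1.3594. V = [p*·109.8500 + (1−p*)·67.3482]/1.13 = 79.9311. B = V − Δ·S = -34.9387.
(0,0): S=65.0000. Δ = (V_up−V_dn)/(S_up−S_dn) = (79.9311−41.0559)/(84.5000−60.4500) = 1.6164. V = [p*·79.9311 + (1−p*)·41.0559]/1.13 = 54.9288. B = V − Δ·S = -50.1392.
As a check, the time-0 holding Δ(0,0)·S0 + B(0,0) comes to 54.9288 — exactly V0.

(0,0): Delta=1.6164 Bond=-50.1392
(1,0): Delta=2.0391 Bond=-82.2086
(1,1): Delta=1.3594 Bond=-34.9387
(2,0): Delta=2.1849 Bond=-101.0924
(2,1): Delta=1.9505 Bond=-85.9286
(2,2): Delta=1.0000 Bond=0.0000
(3,0): Delta=0.0000 Bond=0.0000
(3,1): Delta=3.5135 Bond=-211.3337
(3,2): Delta=1.0000 Bond=0.0000
(3,3): Delta=1.0000 Bond=0.0000
V0=54.9288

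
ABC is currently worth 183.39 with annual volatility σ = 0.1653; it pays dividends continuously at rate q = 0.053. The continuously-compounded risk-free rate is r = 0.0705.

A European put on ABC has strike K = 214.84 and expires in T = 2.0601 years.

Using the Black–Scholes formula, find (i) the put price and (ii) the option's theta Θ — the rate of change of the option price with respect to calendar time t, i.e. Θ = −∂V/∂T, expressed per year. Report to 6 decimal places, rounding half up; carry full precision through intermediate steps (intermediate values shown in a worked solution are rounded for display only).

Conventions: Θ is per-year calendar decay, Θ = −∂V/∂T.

σ√T = 0.1653·√2.0601 = 0.237256
d₁ = (ln(S/K) + (r−q+σ²/2)T) / (σ√T) = (ln(183.39/214.84) + (0.0705−0.053+0.1653²/2)·2.0601) / 0.237256 = (-0.158279 + 0.064197) / 0.237256 = -0.396541
d₂ = d₁ − σ√T = -0.396541 − 0.237256 = -0.633797
e^{−rT} = 0.864817
e^{−qT} = 0.896564
N(−d₁) = 0.654147,  N(−d₂) = 0.736893
Put price V = K·e^{−rT}·N(−d₂) − S·e^{−qT}·N(−d₁) = 136.912796 − 107.555433 = 29.357362
φ(d₁) = (1/√(2π))·e^{−d₁²/2} = 0.368778
Θ = −S·e^{−qT}·φ(d₁)·σ/(2√T) − q·S·e^{−qT}·N(−d₁) + r·K·e^{−rT}·N(−d₂) = −3.491569 − 5.700438 + 9.652352 = 0.460345

price = 29.357362
Θ = 0.460345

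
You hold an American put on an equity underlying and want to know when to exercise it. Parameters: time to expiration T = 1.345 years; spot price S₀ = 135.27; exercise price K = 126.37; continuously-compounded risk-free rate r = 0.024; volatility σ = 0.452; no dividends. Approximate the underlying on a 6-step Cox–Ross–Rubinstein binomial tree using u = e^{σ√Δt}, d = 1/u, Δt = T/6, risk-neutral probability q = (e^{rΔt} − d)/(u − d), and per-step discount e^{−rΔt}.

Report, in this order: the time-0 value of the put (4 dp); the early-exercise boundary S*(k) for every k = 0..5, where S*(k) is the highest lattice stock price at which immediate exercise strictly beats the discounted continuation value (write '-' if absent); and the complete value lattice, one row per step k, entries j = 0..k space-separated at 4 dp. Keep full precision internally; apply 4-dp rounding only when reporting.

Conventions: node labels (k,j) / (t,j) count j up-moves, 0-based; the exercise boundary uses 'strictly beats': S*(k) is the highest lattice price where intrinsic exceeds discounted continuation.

price = 20.9221
boundary = - - - 71.1833 57.4694 71.1833
tree:
20.9221
30.0133 10.4617
41.5885 16.7343 3.1977
55.1867 26.0630 5.9449 0.0000
68.9006 39.0693 11.0523 0.0000 0.0000
79.9724 55.1867 20.5475 0.0000 0.0000 0.0000
88.9112 68.9006 38.2004 0.0000 0.0000 0.0000 0.0000

Δt=0.22417  u=1.23863  d=0.80734  q=0.45921  discount=0.99463
step 6 (expiry): payoffs max(K−S,0) = 88.9112 68.9006 38.2004 0.0000 0.0000 0.0000 0.0000
step 5: (k=5,j=0): S=46.3976, K−S=79.9724, hold=79.2944 ⇒ V=79.9724 exercise | (k=5,j=1): S=71.1833, K−S=55.1867, hold=54.5087 ⇒ V=55.1867 exercise | (k=5,j=2): S=109.2095, K−S=17.1605, hold=20.5475 ⇒ V=20.5475 continue | (k=5,j=3): S=167.5493, K−S=0.0000, hold=0.0000 ⇒ V=0.0000 continue | (k=5,j=4): S=257.0544, K−S=0.0000, hold=0.0000 ⇒ V=0.0000 continue | (k=5,j=5): S=394.3733, K−S=0.0000, hold=0.0000 ⇒ V=0.0000 continue  boundary S*=71.1833
step 4: (k=4,j=0): S=57.4694, K−S=68.9006, hold=68.2225 ⇒ V=68.9006 exercise | (k=4,j=1): S=88.1696, K−S=38.2004, hold=39.0693 ⇒ V=39.0693 continue | (k=4,j=2): S=135.2700, K−S=0.0000, hold=11.0523 ⇒ V=11.0523 continue | (k=4,j=3): S=207.5314, K−S=0.0000, hold=0.0000 ⇒ V=0.0000 continue | (k=4,j=4): S=318.3950, K−S=0.0000, hold=0.0000 ⇒ V=0.0000 continue  boundary S*=57.4694
step 3: (k=3,j=0): S=71.1833, K−S=55.1867, hold=54.9056 ⇒ V=55.1867 exercise | (k=3,j=1): S=109.2095, K−S=17.1605, hold=26.0630 ⇒ V=26.0630 continue | (k=3,j=2): S=167.5493, K−S=0.0000, hold=5.9449 ⇒ V=5.9449 continue | (k=3,j=3): S=257.0544, K−S=0.0000, hold=0.0000 ⇒ V=0.0000 continue  boundary S*=71.1833
step 2: (k=2,j=0): S=88.1696, K−S=38.2004, hold=41.5885 ⇒ V=41.5885 continue | (k=2,j=1): S=135.2700, K−S=0.0000, hold=16.7343 ⇒ V=16.7343 continue | (k=2,j=2): S=207.5314, K−S=0.0000, hold=3.1977 ⇒ V=3.1977 continue  boundary S*=-
step 1: (k=1,j=0): S=109.2095, K−S=17.1605, hold=30.0133 ⇒ V=30.0133 continue | (k=1,j=1): S=167.5493, K−S=0.0000, hold=10.4617 ⇒ V=10.4617 continue  boundary S*=-
step 0: (k=0,j=0): S=135.2700, K−S=0.0000, hold=20.9221 ⇒ V=20.9221 continue  boundary S*=-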